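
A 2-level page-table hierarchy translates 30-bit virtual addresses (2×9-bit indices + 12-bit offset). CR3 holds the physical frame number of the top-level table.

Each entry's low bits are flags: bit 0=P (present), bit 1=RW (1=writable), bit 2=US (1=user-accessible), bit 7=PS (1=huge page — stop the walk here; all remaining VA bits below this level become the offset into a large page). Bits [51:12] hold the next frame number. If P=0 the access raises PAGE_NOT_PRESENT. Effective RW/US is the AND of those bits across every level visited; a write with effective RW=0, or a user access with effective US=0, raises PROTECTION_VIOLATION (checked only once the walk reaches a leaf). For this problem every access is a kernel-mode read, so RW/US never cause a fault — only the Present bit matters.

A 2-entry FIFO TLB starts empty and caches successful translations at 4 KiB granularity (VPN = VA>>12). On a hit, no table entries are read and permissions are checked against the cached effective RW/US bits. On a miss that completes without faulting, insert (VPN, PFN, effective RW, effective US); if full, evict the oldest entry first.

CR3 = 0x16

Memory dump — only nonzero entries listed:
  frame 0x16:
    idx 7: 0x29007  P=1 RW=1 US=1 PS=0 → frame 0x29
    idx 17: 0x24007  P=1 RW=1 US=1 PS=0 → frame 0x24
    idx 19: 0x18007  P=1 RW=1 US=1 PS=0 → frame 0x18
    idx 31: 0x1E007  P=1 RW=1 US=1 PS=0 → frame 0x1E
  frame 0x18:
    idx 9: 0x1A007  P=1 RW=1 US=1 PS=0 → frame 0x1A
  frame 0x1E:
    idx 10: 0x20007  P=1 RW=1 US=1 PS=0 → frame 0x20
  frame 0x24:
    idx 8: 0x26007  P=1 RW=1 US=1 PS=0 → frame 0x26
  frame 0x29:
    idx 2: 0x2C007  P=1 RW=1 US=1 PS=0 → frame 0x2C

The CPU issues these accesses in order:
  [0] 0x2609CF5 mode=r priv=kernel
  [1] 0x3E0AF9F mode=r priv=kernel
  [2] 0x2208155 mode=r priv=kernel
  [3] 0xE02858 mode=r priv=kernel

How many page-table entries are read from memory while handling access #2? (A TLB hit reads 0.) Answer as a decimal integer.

Walk each access:
#0 VA=0x2609CF5 (r,kernel):
  L0 @0x16[19] → 0x18007  P=1,RW=1,US=1,PS=0
  L1 @0x18[9] → 0x1A007  P=1,RW=1,US=1,PS=0
  → PA=0x1ACF5  (2 entries read)
#1 VA=0x3E0AF9F (r,kernel):
  L0 @0x16[31] → 0x1E007  P=1,RW=1,US=1,PS=0
  L1 @0x1E[10] → 0x20007  P=1,RW=1,US=1,PS=0
  → PA=0x20F9F  (2 entries read)
#2 VA=0x2208155 (r,kernel):
  L0 @0x16[17] → 0x24007  P=1,RW=1,US=1,PS=0
  L1 @0x24[8] → 0x26007  P=1,RW=1,US=1,PS=0
  → PA=0x26155  (2 entries read)
#3 VA=0xE02858 (r,kernel):
  L0 @0x16[7] → 0x29007  P=1,RW=1,US=1,PS=0
  L1 @0x29[2] → 0x2C007  P=1,RW=1,US=1,PS=0
  → PA=0x2C858  (2 entries read)

Entries read for #2: 2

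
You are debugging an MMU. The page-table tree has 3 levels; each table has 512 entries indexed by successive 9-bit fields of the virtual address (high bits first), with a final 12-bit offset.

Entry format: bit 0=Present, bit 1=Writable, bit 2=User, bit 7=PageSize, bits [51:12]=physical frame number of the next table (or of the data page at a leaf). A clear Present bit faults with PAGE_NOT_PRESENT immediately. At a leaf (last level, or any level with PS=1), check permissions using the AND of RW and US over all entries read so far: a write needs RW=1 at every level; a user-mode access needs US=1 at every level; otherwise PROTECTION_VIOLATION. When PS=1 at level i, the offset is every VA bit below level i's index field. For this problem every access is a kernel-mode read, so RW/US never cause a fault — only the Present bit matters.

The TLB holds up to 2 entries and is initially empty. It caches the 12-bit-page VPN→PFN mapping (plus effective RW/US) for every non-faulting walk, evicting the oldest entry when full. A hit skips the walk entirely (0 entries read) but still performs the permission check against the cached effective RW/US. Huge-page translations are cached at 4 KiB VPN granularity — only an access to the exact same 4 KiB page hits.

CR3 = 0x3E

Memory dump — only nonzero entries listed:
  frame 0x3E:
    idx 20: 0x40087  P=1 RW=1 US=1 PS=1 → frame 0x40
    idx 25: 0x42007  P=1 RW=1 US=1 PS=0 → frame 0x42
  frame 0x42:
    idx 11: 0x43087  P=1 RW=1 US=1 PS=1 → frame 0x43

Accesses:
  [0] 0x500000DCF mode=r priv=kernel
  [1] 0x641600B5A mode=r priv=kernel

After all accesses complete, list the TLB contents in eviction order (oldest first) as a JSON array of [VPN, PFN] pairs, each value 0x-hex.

Walk each access:
#0 VA=0x500000DCF (r,kernel):
  [0] read 0x3E idx=20: raw=0x40087 flags P=1 W=1 U=1 S=1
  ⇒ phys 0x40DCF (huge @L0)  [1 reads]
#1 VA=0x641600B5A (r,kernel):
  [0] read 0x3E idx=25: raw=0x42007 flags P=1 W=1 U=1 S=0
  [1] read 0x42 idx=11: raw=0x43087 flags P=1 W=1 U=1 S=1
  ⇒ phys 0x43B5A (huge @L1)  [2 reads]

TLB: [["0x500000", "0x40"], ["0x641600", "0x43"]]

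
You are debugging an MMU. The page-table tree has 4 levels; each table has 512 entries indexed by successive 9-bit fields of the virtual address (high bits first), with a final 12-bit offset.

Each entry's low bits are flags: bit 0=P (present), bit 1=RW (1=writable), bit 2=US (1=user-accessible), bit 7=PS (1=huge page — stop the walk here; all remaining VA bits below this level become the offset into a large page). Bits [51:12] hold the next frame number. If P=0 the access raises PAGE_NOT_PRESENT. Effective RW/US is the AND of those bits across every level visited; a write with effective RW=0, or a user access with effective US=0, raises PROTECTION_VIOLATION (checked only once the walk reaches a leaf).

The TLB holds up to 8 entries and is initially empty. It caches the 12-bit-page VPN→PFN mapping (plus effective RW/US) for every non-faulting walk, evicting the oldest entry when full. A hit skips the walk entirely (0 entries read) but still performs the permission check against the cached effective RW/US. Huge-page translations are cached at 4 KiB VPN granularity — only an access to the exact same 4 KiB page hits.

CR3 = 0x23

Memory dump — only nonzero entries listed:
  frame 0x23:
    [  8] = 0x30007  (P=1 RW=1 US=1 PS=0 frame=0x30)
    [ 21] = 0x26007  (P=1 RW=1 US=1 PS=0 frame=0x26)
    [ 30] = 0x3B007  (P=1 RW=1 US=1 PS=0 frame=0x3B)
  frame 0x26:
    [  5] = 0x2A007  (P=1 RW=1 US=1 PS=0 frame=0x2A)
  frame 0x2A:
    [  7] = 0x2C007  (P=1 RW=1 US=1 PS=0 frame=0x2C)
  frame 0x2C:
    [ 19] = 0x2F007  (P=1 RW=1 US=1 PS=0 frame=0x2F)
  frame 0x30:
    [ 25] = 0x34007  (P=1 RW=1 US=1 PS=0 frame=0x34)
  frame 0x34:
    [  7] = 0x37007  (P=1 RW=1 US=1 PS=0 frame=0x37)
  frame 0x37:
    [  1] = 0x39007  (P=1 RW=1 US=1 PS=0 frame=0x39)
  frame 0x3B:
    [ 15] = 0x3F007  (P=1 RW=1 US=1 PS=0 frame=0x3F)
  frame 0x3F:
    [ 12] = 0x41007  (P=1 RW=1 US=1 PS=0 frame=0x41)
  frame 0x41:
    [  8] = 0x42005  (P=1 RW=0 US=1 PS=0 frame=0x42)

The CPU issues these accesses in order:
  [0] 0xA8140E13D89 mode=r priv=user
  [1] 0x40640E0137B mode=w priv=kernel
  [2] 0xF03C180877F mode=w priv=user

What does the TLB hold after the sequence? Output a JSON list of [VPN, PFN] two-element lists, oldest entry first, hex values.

Walk each access:
#0 VA=0xA8140E13D89 (r,user):
  L0: frame=0x23 idx=21 entry=0x26007 [P=1 RW=1 US=1 PS=0]
  L1: frame=0x26 idx=5 entry=0x2A007 [P=1 RW=1 US=1 PS=0]
  L2: frame=0x2A idx=7 entry=0x2C007 [P=1 RW=1 US=1 PS=0]
  L3: frame=0x2C idx=19 entry=0x2F007 [P=1 RW=1 US=1 PS=0]
  ⇒ phys 0x2FD89  [4 reads]
#1 VA=0x40640E0137B (w,kernel):
  L0: frame=0x23 idx=8 entry=0x30007 [P=1 RW=1 US=1 PS=0]
  L1: frame=0x30 idx=25 entry=0x34007 [P=1 RW=1 US=1 PS=0]
  L2: frame=0x34 idx=7 entry=0x37007 [P=1 RW=1 US=1 PS=0]
  L3: frame=0x37 idx=1 entry=0x39007 [P=1 RW=1 US=1 PS=0]
  ⇒ phys 0x3937B  [4 reads]
#2 VA=0xF03C180877F (w,user):
  L0: frame=0x23 idx=30 entry=0x3B007 [P=1 RW=1 US=1 PS=0]
  L1: frame=0x3B idx=15 entry=0x3F007 [P=1 RW=1 US=1 PS=0]
  L2: frame=0x3F idx=12 entry=0x41007 [P=1 RW=1 US=1 PS=0]
  L3: frame=0x41 idx=8 entry=0x42005 [P=1 RW=0 US=1 PS=0]
  ⇒ fault: PROTECTION_VIOLATION  — 4 lookups

TLB: [["0xA8140E13", "0x2F"], ["0x40640E01", "0x39"]]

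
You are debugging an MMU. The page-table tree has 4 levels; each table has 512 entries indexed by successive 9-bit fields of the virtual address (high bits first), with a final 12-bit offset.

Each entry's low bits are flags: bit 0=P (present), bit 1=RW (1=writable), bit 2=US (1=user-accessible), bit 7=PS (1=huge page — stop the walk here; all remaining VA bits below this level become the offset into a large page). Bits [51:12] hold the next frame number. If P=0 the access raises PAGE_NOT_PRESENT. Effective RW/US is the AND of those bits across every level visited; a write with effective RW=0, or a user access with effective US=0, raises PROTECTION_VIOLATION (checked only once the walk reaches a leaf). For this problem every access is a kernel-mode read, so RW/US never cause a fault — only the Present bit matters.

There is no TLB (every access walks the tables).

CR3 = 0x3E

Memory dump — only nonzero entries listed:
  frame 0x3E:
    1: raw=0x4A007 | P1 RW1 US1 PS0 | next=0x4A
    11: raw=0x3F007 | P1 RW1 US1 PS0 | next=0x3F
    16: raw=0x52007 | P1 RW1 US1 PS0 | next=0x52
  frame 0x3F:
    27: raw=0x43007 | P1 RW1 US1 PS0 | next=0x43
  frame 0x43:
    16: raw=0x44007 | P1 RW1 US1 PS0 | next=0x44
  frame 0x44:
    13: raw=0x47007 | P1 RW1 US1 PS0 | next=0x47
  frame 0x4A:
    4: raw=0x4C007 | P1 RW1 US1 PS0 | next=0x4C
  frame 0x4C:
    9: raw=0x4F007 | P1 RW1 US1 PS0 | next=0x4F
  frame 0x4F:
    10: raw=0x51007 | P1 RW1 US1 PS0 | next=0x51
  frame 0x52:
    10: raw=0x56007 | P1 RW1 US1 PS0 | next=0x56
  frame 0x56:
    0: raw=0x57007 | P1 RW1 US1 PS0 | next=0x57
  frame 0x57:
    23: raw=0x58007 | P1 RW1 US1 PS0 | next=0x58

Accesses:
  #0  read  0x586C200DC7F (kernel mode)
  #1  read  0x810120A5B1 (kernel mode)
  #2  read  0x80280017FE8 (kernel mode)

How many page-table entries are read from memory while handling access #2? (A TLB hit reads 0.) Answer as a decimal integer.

Trace:
#0 VA=0x586C200DC7F (r,kernel):
  L0 @0x3E[11] → 0x3F007  P=1,RW=1,US=1,PS=0
  L1 @0x3F[27] → 0x43007  P=1,RW=1,US=1,PS=0
  L2 @0x43[16] → 0x44007  P=1,RW=1,US=1,PS=0
  L3 @0x44[13] → 0x47007  P=1,RW=1,US=1,PS=0
  ✓ 0x47C7F  — 4 lookups
#1 VA=0x810120A5B1 (r,kernel):
  L0 @0x3E[1] → 0x4A007  P=1,RW=1,US=1,PS=0
  L1 @0x4A[4] → 0x4C007  P=1,RW=1,US=1,PS=0
  L2 @0x4C[9] → 0x4F007  P=1,RW=1,US=1,PS=0
  L3 @0x4F[10] → 0x51007  P=1,RW=1,US=1,PS=0
  ✓ 0x515B1  — 4 lookups
#2 VA=0x80280017FE8 (r,kernel):
  L0 @0x3E[16] → 0x52007  P=1,RW=1,US=1,PS=0
  L1 @0x52[10] → 0x56007  P=1,RW=1,US=1,PS=0
  L2 @0x56[0] → 0x57007  P=1,RW=1,US=1,PS=0
  L3 @0x57[23] → 0x58007  P=1,RW=1,US=1,PS=0
  ✓ 0x58FE8  — 4 lookups

Entries read for #2: 4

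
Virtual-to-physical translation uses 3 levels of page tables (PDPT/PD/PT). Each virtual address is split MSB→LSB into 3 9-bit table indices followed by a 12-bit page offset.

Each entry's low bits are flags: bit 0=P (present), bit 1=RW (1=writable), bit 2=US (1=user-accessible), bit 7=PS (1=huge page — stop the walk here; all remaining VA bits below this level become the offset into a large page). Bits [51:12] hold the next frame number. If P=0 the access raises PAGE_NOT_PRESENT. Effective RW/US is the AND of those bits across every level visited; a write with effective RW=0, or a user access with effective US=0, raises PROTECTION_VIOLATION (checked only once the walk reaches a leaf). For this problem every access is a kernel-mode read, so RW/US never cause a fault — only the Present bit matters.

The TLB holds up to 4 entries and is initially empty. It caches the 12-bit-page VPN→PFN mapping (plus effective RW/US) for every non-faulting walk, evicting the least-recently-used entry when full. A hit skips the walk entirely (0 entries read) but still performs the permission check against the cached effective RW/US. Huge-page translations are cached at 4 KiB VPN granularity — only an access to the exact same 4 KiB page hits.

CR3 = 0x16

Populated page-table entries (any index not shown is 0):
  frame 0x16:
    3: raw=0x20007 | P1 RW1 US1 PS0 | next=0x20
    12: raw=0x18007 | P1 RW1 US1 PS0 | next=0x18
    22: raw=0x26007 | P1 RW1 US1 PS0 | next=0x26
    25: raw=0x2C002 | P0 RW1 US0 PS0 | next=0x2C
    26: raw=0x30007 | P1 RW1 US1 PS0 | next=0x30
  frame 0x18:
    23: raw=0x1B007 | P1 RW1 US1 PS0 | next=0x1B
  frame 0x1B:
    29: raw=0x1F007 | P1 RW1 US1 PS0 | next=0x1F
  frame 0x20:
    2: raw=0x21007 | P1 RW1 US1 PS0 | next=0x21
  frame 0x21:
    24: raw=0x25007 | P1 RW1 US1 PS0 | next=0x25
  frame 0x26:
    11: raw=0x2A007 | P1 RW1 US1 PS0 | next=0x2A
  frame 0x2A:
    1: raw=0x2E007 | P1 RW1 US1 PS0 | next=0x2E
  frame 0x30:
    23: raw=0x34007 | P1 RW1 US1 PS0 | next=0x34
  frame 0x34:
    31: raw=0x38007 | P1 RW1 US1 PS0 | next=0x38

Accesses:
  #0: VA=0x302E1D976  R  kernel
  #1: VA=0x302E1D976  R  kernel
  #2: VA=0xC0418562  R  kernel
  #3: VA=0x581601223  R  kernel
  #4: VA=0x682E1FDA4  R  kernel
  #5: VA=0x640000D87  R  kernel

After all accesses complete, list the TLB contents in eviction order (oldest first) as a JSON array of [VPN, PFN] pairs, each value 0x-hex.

Walk each access:
#0 VA=0x302E1D976 (r,kernel):
  [0] read 0x16 idx=12: raw=0x18007 flags P=1 W=1 U=1 S=0
  [1] read 0x18 idx=23: raw=0x1B007 flags P=1 W=1 U=1 S=0
  [2] read 0x1B idx=29: raw=0x1F007 flags P=1 W=1 U=1 S=0
  → PA=0x1F976  (3 entries read)
#1 VA=0x302E1D976 (r,kernel):
  TLB hit vpn=0x302E1D → PA=0x1F976
#2 VA=0xC0418562 (r,kernel):
  [0] read 0x16 idx=3: raw=0x20007 flags P=1 W=1 U=1 S=0
  [1] read 0x20 idx=2: raw=0x21007 flags P=1 W=1 U=1 S=0
  [2] read 0x21 idx=24: raw=0x25007 flags P=1 W=1 U=1 S=0
  → PA=0x25562  (3 entries read)
#3 VA=0x581601223 (r,kernel):
  [0] read 0x16 idx=22: raw=0x26007 flags P=1 W=1 U=1 S=0
  [1] read 0x26 idx=11: raw=0x2A007 flags P=1 W=1 U=1 S=0
  [2] read 0x2A idx=1: raw=0x2E007 flags P=1 W=1 U=1 S=0
  → PA=0x2E223  (3 entries read)
#4 VA=0x682E1FDA4 (r,kernel):
  [0] read 0x16 idx=26: raw=0x30007 flags P=1 W=1 U=1 S=0
  [1] read 0x30 idx=23: raw=0x34007 flags P=1 W=1 U=1 S=0
  [2] read 0x34 idx=31: raw=0x38007 flags P=1 W=1 U=1 S=0
  → PA=0x38DA4  (3 entries read)
#5 VA=0x640000D87 (r,kernel):
  [0] read 0x16 idx=25: raw=0x2C002 flags P=0 W=1 U=0 S=0
  ⇒ fault: PAGE_NOT_PRESENT  — 1 lookups

TLB: [["0x302E1D", "0x1F"], ["0xC0418", "0x25"], ["0x581601", "0x2E"], ["0x682E1F", "0x38"]]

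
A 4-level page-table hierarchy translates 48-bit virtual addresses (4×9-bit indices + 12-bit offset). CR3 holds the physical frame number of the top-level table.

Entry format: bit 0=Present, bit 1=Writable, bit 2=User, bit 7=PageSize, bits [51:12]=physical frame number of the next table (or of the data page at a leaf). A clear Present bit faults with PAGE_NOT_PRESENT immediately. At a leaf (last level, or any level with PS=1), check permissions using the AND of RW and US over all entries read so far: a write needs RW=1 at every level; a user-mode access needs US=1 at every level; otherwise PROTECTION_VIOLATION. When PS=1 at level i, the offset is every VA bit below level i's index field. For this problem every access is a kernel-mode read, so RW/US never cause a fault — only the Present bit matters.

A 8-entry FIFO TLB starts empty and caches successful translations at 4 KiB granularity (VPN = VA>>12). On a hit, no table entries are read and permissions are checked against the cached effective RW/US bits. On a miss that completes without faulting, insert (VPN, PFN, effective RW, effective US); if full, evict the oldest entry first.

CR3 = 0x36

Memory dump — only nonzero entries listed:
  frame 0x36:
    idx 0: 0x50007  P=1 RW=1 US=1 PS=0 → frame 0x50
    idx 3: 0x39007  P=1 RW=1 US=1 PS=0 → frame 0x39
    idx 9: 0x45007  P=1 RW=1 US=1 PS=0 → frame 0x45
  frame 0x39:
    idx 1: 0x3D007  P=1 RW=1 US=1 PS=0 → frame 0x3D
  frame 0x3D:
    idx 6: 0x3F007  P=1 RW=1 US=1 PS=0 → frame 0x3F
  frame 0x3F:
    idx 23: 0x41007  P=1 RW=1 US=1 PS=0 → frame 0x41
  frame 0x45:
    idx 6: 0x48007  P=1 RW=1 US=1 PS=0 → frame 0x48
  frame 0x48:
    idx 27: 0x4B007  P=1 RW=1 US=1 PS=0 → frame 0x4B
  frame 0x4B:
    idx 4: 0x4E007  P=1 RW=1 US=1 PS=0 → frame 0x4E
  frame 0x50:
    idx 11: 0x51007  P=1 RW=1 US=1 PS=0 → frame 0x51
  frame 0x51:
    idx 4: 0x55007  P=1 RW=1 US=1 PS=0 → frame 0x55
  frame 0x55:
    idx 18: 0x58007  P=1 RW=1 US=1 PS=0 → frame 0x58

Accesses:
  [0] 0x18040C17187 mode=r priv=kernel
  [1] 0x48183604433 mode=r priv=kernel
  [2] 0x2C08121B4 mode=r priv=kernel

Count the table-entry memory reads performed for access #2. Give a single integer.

Trace:
#0 VA=0x18040C17187 (r,kernel):
  lvl0: tbl 0x36, slot 3 ⇒ 0x39007 (P1/RW1/US1/PS0)
  lvl1: tbl 0x39, slot 1 ⇒ 0x3D007 (P1/RW1/US1/PS0)
  lvl2: tbl 0x3D, slot 6 ⇒ 0x3F007 (P1/RW1/US1/PS0)
  lvl3: tbl 0x3F, slot 23 ⇒ 0x41007 (P1/RW1/US1/PS0)
  ⇒ phys 0x41187  [4 reads]
#1 VA=0x48183604433 (r,kernel):
  lvl0: tbl 0x36, slot 9 ⇒ 0x45007 (P1/RW1/US1/PS0)
  lvl1: tbl 0x45, slot 6 ⇒ 0x48007 (P1/RW1/US1/PS0)
  lvl2: tbl 0x48, slot 27 ⇒ 0x4B007 (P1/RW1/US1/PS0)
  lvl3: tbl 0x4B, slot 4 ⇒ 0x4E007 (P1/RW1/US1/PS0)
  ⇒ phys 0x4E433  [4 reads]
#2 VA=0x2C08121B4 (r,kernel):
  lvl0: tbl 0x36, slot 0 ⇒ 0x50007 (P1/RW1/US1/PS0)
  lvl1: tbl 0x50, slot 11 ⇒ 0x51007 (P1/RW1/US1/PS0)
  lvl2: tbl 0x51, slot 4 ⇒ 0x55007 (P1/RW1/US1/PS0)
  lvl3: tbl 0x55, slot 18 ⇒ 0x58007 (P1/RW1/US1/PS0)
  ⇒ phys 0x581B4  [4 reads]

Entries read for #2: 4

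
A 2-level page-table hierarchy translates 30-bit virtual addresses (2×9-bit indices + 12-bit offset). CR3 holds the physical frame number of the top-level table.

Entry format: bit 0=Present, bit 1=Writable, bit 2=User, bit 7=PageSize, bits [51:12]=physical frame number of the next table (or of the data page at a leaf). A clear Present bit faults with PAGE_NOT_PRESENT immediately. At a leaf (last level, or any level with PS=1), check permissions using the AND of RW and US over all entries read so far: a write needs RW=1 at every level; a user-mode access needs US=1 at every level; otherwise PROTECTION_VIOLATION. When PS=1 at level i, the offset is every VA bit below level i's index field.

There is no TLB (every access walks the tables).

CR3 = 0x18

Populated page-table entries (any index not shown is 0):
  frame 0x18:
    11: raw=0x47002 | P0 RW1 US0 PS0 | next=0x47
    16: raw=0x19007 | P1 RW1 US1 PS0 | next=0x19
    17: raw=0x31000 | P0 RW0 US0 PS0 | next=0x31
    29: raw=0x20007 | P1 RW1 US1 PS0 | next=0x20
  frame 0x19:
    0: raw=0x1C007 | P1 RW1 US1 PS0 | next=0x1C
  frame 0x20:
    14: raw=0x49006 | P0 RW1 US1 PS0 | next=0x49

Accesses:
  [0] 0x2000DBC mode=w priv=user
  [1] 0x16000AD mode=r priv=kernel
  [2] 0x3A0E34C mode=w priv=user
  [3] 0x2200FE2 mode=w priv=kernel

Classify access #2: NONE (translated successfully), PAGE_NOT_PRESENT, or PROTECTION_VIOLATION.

Trace:
#0 VA=0x2000DBC (w,user):
  L0: frame=0x18 idx=16 entry=0x19007 [P=1 RW=1 US=1 PS=0]
  L1: frame=0x19 idx=0 entry=0x1C007 [P=1 RW=1 US=1 PS=0]
  ⇒ phys 0x1CDBC  [2 reads]
#1 VA=0x16000AD (r,kernel):
  L0: frame=0x18 idx=11 entry=0x47002 [P=0 RW=1 US=0 PS=0]
  ⇒ fault: PAGE_NOT_PRESENT  — 1 lookups
#2 VA=0x3A0E34C (w,user):
  L0: frame=0x18 idx=29 entry=0x20007 [P=1 RW=1 US=1 PS=0]
  L1: frame=0x20 idx=14 entry=0x49006 [P=0 RW=1 US=1 PS=0]
  ⇒ fault: PAGE_NOT_PRESENT  — 2 lookups
#3 VA=0x2200FE2 (w,kernel):
  L0: frame=0x18 idx=17 entry=0x31000 [P=0 RW=0 US=0 PS=0]
  ⇒ fault: PAGE_NOT_PRESENT  — 1 lookups

Access #2 fault: PAGE_NOT_PRESENT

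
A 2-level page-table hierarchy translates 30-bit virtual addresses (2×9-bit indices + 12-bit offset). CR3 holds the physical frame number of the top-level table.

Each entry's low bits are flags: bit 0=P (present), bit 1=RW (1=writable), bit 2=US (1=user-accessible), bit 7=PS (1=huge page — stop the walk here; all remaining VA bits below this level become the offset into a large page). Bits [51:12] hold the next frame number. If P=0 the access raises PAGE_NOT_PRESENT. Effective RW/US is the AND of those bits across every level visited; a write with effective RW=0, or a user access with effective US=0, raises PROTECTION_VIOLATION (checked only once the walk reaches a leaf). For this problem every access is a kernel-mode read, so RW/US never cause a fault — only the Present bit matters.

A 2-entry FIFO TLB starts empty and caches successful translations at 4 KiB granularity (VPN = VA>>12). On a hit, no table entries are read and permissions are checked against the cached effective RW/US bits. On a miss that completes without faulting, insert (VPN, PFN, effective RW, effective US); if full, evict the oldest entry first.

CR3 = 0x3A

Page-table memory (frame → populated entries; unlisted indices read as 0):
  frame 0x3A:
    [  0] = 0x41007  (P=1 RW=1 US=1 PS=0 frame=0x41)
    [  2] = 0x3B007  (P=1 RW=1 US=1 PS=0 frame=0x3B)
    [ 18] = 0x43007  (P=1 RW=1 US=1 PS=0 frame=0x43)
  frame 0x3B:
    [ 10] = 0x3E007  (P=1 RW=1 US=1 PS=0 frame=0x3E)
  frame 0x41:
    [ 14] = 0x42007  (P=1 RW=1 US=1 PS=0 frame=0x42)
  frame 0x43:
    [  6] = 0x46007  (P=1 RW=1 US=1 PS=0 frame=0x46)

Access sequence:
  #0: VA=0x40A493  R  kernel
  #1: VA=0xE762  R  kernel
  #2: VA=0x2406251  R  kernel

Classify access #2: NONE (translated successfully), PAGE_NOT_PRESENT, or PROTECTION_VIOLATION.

Trace:
#0 VA=0x40A493 (r,kernel):
  [0] read 0x3A idx=2: raw=0x3B007 flags P=1 W=1 U=1 S=0
  [1] read 0x3B idx=10: raw=0x3E007 flags P=1 W=1 U=1 S=0
  → PA=0x3E493  (2 entries read)
#1 VA=0xE762 (r,kernel):
  [0] read 0x3A idx=0: raw=0x41007 flags P=1 W=1 U=1 S=0
  [1] read 0x41 idx=14: raw=0x42007 flags P=1 W=1 U=1 S=0
  → PA=0x42762  (2 entries read)
#2 VA=0x2406251 (r,kernel):
  [0] read 0x3A idx=18: raw=0x43007 flags P=1 W=1 U=1 S=0
  [1] read 0x43 idx=6: raw=0x46007 flags P=1 W=1 U=1 S=0
  → PA=0x46251  (2 entries read)

Access #2 fault: NONE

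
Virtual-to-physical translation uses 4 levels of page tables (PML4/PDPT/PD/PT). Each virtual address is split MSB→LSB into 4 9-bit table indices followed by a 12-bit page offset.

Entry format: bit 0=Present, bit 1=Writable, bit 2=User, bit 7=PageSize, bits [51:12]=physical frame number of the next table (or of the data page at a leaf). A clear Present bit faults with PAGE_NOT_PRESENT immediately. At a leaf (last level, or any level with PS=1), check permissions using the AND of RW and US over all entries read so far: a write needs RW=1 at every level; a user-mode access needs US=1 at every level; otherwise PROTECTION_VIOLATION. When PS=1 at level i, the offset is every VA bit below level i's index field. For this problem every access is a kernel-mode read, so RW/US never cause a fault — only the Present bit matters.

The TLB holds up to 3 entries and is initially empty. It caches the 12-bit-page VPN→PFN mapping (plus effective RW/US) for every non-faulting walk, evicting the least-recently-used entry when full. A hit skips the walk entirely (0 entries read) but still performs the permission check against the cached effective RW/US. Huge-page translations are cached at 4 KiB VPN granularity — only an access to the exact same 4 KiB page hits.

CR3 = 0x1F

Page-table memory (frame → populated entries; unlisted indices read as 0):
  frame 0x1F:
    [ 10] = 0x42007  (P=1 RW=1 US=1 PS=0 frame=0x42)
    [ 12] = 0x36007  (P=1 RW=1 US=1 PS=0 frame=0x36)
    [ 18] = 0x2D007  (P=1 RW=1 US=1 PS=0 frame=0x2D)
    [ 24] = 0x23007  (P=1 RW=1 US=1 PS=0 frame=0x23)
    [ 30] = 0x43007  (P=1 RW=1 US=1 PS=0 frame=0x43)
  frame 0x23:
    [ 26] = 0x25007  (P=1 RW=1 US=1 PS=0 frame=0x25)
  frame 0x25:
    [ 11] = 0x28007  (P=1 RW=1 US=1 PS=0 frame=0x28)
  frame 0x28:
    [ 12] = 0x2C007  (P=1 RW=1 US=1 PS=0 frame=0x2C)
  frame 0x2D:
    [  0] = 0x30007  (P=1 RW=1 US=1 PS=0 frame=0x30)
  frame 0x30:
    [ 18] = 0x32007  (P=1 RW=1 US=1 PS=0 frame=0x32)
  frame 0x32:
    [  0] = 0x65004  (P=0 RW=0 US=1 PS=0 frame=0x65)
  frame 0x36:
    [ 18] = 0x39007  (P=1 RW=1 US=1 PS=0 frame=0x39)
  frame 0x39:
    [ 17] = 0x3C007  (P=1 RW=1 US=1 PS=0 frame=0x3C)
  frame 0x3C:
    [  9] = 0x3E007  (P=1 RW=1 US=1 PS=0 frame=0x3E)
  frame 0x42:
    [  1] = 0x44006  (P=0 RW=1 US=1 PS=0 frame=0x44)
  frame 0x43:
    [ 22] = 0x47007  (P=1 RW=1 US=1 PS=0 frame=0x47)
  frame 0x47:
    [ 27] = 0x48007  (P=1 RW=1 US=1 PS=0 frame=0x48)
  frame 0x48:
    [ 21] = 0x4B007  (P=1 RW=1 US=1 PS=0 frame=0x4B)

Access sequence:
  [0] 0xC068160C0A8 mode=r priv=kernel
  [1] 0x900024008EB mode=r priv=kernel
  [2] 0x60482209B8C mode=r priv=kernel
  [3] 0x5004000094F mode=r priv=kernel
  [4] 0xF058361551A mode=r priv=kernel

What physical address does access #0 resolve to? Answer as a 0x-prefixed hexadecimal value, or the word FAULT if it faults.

Per-access translation:
#0 VA=0xC068160C0A8 (r,kernel):
  lvl0: tbl 0x1F, slot 24 ⇒ 0x23007 (P1/RW1/US1/PS0)
  lvl1: tbl 0x23, slot 26 ⇒ 0x25007 (P1/RW1/US1/PS0)
  lvl2: tbl 0x25, slot 11 ⇒ 0x28007 (P1/RW1/US1/PS0)
  lvl3: tbl 0x28, slot 12 ⇒ 0x2C007 (P1/RW1/US1/PS0)
  → PA=0x2C0A8  (4 entries read)
#1 VA=0x900024008EB (r,kernel):
  lvl0: tbl 0x1F, slot 18 ⇒ 0x2D007 (P1/RW1/US1/PS0)
  lvl1: tbl 0x2D, slot 0 ⇒ 0x30007 (P1/RW1/US1/PS0)
  lvl2: tbl 0x30, slot 18 ⇒ 0x32007 (P1/RW1/US1/PS0)
  lvl3: tbl 0x32, slot 0 ⇒ 0x65004 (P0/RW0/US1/PS0)
  ⇒ fault: PAGE_NOT_PRESENT  — 4 lookups
#2 VA=0x60482209B8C (r,kernel):
  lvl0: tbl 0x1F, slot 12 ⇒ 0x36007 (P1/RW1/US1/PS0)
  lvl1: tbl 0x36, slot 18 ⇒ 0x39007 (P1/RW1/US1/PS0)
  lvl2: tbl 0x39, slot 17 ⇒ 0x3C007 (P1/RW1/US1/PS0)
  lvl3: tbl 0x3C, slot 9 ⇒ 0x3E007 (P1/RW1/US1/PS0)
  → PA=0x3EB8C  (4 entries read)
#3 VA=0x5004000094F (r,kernel):
  lvl0: tbl 0x1F, slot 10 ⇒ 0x42007 (P1/RW1/US1/PS0)
  lvl1: tbl 0x42, slot 1 ⇒ 0x44006 (P0/RW1/US1/PS0)
  ⇒ fault: PAGE_NOT_PRESENT  — 2 lookups
#4 VA=0xF058361551A (r,kernel):
  lvl0: tbl 0x1F, slot 30 ⇒ 0x43007 (P1/RW1/US1/PS0)
  lvl1: tbl 0x43, slot 22 ⇒ 0x47007 (P1/RW1/US1/PS0)
  lvl2: tbl 0x47, slot 27 ⇒ 0x48007 (P1/RW1/US1/PS0)
  lvl3: tbl 0x48, slot 21 ⇒ 0x4B007 (P1/RW1/US1/PS0)
  → PA=0x4B51A  (4 entries read)

Access #0 PA: 0x2C0A8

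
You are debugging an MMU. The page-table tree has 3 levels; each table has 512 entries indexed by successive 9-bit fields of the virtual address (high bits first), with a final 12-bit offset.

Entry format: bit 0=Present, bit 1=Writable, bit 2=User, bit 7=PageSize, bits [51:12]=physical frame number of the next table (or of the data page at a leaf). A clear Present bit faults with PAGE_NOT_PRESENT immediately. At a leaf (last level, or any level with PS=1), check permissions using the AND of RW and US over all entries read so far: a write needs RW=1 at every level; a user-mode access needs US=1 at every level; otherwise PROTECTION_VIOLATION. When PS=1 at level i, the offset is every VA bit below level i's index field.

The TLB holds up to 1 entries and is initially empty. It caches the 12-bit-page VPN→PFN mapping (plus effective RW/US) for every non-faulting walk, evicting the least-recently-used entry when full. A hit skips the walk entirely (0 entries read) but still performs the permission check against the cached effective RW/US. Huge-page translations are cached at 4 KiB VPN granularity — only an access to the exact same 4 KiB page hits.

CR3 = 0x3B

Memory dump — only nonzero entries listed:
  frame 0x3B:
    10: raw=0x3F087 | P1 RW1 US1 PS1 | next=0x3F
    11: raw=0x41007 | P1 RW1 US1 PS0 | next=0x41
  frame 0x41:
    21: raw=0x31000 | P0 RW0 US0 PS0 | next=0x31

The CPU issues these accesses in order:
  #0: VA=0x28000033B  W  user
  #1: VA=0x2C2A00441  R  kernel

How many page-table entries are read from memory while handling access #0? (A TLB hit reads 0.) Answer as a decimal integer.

Per-access translation:
#0 VA=0x28000033B (w,user):
  [0] read 0x3B idx=10: raw=0x3F087 flags P=1 W=1 U=1 S=1
  → PA=0x3F33B (huge @L0)  (1 entries read)
#1 VA=0x2C2A00441 (r,kernel):
  [0] read 0x3B idx=11: raw=0x41007 flags P=1 W=1 U=1 S=0
  [1] read 0x41 idx=21: raw=0x31000 flags P=0 W=0 U=0 S=0
  → PAGE_NOT_PRESENT  (2 entries read)

Entries read for #0: 1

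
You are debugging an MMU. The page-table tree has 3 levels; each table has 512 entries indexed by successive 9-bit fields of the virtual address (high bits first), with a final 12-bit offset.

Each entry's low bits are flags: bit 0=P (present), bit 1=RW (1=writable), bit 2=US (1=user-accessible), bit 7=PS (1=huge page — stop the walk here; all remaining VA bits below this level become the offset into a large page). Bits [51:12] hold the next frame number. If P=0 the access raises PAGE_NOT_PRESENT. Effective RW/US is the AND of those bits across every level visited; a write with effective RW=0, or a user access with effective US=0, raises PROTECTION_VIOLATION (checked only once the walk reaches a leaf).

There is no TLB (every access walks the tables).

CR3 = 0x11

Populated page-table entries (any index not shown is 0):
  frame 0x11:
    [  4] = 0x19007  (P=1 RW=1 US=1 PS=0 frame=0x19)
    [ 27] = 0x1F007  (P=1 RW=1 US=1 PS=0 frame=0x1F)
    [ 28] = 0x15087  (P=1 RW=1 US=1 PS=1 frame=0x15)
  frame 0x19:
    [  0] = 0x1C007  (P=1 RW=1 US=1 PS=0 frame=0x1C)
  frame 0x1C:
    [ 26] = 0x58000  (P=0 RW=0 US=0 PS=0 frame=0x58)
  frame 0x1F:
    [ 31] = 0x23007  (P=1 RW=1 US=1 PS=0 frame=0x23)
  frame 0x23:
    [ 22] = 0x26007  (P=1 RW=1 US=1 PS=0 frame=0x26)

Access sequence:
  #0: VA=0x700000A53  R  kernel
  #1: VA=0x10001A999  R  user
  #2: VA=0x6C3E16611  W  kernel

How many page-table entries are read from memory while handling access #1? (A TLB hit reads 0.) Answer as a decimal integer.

Trace:
#0 VA=0x700000A53 (r,kernel):
  [0] read 0x11 idx=28: raw=0x15087 flags P=1 W=1 U=1 S=1
  ⇒ phys 0x15A53 (huge @L0)  [1 reads]
#1 VA=0x10001A999 (r,user):
  [0] read 0x11 idx=4: raw=0x19007 flags P=1 W=1 U=1 S=0
  [1] read 0x19 idx=0: raw=0x1C007 flags P=1 W=1 U=1 S=0
  [2] read 0x1C idx=26: raw=0x58000 flags P=0 W=0 U=0 S=0
  ⇒ fault: PAGE_NOT_PRESENT  — 3 lookups
#2 VA=0x6C3E16611 (w,kernel):
  [0] read 0x11 idx=27: raw=0x1F007 flags P=1 W=1 U=1 S=0
  [1] read 0x1F idx=31: raw=0x23007 flags P=1 W=1 U=1 S=0
  [2] read 0x23 idx=22: raw=0x26007 flags P=1 W=1 U=1 S=0
  ⇒ phys 0x26611  [3 reads]

Entries read for #1: 3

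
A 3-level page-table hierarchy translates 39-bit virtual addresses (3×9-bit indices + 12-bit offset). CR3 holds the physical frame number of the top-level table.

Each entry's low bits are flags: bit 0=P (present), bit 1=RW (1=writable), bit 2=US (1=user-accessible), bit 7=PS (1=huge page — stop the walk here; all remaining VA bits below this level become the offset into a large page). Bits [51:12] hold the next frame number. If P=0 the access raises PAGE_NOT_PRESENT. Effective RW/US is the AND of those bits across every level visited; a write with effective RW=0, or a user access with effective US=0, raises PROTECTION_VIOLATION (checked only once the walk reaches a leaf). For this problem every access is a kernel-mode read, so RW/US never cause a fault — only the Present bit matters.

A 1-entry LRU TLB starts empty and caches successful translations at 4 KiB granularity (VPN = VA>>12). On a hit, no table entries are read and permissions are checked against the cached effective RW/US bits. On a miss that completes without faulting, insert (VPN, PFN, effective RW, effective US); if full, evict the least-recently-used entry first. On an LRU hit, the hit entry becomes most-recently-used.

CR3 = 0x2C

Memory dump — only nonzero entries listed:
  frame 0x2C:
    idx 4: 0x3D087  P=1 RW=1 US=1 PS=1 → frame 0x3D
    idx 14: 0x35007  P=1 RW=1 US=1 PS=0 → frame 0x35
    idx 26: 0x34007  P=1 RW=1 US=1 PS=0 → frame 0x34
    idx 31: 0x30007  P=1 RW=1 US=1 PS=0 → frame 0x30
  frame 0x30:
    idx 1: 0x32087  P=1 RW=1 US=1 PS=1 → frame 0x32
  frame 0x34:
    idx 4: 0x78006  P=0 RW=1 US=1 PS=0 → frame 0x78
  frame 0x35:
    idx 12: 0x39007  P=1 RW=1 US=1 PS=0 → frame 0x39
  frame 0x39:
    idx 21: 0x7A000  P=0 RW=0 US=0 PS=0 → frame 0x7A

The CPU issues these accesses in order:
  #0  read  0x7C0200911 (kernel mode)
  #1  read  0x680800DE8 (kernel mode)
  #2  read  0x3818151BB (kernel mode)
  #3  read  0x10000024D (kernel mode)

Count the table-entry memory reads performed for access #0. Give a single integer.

Walk each access:
#0 VA=0x7C0200911 (r,kernel):
  L0: frame=0x2C idx=31 entry=0x30007 [P=1 RW=1 US=1 PS=0]
  L1: frame=0x30 idx=1 entry=0x32087 [P=1 RW=1 US=1 PS=1]
  ⇒ phys 0x32911 (huge @L1)  [2 reads]
#1 VA=0x680800DE8 (r,kernel):
  L0: frame=0x2C idx=26 entry=0x34007 [P=1 RW=1 US=1 PS=0]
  L1: frame=0x34 idx=4 entry=0x78006 [P=0 RW=1 US=1 PS=0]
  ⇒ fault: PAGE_NOT_PRESENT  — 2 lookups
#2 VA=0x3818151BB (r,kernel):
  L0: frame=0x2C idx=14 entry=0x35007 [P=1 RW=1 US=1 PS=0]
  L1: frame=0x35 idx=12 entry=0x39007 [P=1 RW=1 US=1 PS=0]
  L2: frame=0x39 idx=21 entry=0x7A000 [P=0 RW=0 US=0 PS=0]
  ⇒ fault: PAGE_NOT_PRESENT  — 3 lookups
#3 VA=0x10000024D (r,kernel):
  L0: frame=0x2C idx=4 entry=0x3D087 [P=1 RW=1 US=1 PS=1]
  ⇒ phys 0x3D24D (huge @L0)  [1 reads]

Entries read for #0: 2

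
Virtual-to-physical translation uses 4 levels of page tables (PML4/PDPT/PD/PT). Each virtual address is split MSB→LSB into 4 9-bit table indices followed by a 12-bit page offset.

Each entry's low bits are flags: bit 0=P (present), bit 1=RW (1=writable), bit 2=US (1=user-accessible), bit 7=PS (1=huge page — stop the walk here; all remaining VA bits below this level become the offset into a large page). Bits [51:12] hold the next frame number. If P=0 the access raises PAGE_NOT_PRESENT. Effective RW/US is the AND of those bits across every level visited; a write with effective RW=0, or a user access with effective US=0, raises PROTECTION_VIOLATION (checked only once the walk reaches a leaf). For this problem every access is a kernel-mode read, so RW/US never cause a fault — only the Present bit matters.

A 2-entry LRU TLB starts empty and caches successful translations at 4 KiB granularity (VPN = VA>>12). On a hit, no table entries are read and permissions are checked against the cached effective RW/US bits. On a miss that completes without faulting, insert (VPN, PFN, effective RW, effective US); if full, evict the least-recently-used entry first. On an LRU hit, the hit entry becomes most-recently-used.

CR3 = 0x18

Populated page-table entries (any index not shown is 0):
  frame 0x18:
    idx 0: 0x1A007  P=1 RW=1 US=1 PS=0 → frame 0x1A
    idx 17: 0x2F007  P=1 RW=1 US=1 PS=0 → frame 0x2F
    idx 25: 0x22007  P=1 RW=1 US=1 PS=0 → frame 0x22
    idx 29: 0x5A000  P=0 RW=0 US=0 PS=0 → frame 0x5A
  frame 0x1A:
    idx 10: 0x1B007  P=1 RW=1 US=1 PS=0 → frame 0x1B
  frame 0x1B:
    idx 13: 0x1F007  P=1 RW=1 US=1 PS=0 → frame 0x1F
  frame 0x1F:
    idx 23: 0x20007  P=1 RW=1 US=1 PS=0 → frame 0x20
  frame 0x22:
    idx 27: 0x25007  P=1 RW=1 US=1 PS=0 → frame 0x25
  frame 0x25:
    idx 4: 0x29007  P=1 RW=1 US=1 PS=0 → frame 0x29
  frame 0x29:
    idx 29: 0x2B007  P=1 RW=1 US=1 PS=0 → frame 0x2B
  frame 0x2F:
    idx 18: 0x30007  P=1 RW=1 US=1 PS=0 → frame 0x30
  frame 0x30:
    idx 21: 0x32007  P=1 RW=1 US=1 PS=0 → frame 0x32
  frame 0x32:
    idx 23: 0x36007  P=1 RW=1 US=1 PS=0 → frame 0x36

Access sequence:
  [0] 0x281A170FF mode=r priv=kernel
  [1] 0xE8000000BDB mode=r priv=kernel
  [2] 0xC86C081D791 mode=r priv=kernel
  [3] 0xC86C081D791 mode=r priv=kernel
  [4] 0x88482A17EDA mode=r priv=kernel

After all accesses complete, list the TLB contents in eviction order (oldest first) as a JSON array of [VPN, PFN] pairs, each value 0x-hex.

Per-access translation:
#0 VA=0x281A170FF (r,kernel):
  L0 @0x18[0] → 0x1A007  P=1,RW=1,US=1,PS=0
  L1 @0x1A[10] → 0x1B007  P=1,RW=1,US=1,PS=0
  L2 @0x1B[13] → 0x1F007  P=1,RW=1,US=1,PS=0
  L3 @0x1F[23] → 0x20007  P=1,RW=1,US=1,PS=0
  → PA=0x200FF  (4 entries read)
#1 VA=0xE8000000BDB (r,kernel):
  L0 @0x18[29] → 0x5A000  P=0,RW=0,US=0,PS=0
  ✗ PAGE_NOT_PRESENT  [1 reads]
#2 VA=0xC86C081D791 (r,kernel):
  L0 @0x18[25] → 0x22007  P=1,RW=1,US=1,PS=0
  L1 @0x22[27] → 0x25007  P=1,RW=1,US=1,PS=0
  L2 @0x25[4] → 0x29007  P=1,RW=1,US=1,PS=0
  L3 @0x29[29] → 0x2B007  P=1,RW=1,US=1,PS=0
  → PA=0x2B791  (4 entries read)
#3 VA=0xC86C081D791 (r,kernel):
  TLB hit vpn=0xC86C081D → PA=0x2B791
#4 VA=0x88482A17EDA (r,kernel):
  L0 @0x18[17] → 0x2F007  P=1,RW=1,US=1,PS=0
  L1 @0x2F[18] → 0x30007  P=1,RW=1,US=1,PS=0
  L2 @0x30[21] → 0x32007  P=1,RW=1,US=1,PS=0
  L3 @0x32[23] → 0x36007  P=1,RW=1,US=1,PS=0
  → PA=0x36EDA  (4 entries read)

TLB: [["0xC86C081D", "0x2B"], ["0x88482A17", "0x36"]]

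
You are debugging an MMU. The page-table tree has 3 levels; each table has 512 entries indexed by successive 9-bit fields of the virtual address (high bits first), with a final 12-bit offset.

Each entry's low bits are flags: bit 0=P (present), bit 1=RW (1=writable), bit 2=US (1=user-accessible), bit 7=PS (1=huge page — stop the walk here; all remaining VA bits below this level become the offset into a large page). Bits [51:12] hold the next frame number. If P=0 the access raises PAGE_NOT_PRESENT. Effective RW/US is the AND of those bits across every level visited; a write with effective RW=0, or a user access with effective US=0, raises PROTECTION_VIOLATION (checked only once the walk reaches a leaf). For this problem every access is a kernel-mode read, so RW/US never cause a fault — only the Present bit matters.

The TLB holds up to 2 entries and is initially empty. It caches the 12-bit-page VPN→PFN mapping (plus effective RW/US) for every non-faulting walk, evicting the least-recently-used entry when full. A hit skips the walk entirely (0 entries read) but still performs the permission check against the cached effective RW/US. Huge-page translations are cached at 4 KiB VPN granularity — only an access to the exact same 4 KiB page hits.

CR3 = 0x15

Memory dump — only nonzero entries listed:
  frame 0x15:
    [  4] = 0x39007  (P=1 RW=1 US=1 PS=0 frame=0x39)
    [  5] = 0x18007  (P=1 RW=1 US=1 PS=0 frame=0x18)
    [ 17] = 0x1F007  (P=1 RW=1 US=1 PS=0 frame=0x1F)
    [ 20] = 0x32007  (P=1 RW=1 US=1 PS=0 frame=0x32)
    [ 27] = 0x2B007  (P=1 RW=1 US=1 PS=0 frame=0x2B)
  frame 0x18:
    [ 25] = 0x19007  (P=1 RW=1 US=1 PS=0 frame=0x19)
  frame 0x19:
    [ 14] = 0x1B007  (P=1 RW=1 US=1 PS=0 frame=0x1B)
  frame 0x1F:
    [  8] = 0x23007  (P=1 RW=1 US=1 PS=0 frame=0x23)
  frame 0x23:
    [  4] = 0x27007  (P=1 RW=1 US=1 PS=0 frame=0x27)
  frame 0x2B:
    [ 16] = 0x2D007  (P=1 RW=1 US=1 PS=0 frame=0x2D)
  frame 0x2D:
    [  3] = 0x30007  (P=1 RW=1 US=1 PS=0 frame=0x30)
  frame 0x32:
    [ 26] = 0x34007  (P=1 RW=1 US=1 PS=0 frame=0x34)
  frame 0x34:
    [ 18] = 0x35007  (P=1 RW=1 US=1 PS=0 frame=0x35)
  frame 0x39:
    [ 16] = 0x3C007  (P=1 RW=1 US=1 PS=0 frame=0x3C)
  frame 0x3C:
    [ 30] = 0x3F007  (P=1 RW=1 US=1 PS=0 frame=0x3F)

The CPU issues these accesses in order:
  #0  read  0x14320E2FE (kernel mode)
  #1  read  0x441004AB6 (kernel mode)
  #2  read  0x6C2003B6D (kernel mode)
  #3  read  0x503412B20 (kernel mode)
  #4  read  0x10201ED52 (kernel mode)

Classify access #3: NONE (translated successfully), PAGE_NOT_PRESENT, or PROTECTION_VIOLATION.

Walk each access:
#0 VA=0x14320E2FE (r,kernel):
  [0] read 0x15 idx=5: raw=0x18007 flags P=1 W=1 U=1 S=0
  [1] read 0x18 idx=25: raw=0x19007 flags P=1 W=1 U=1 S=0
  [2] read 0x19 idx=14: raw=0x1B007 flags P=1 W=1 U=1 S=0
  ⇒ phys 0x1B2FE  [3 reads]
#1 VA=0x441004AB6 (r,kernel):
  [0] read 0x15 idx=17: raw=0x1F007 flags P=1 W=1 U=1 S=0
  [1] read 0x1F idx=8: raw=0x23007 flags P=1 W=1 U=1 S=0
  [2] read 0x23 idx=4: raw=0x27007 flags P=1 W=1 U=1 S=0
  ⇒ phys 0x27AB6  [3 reads]
#2 VA=0x6C2003B6D (r,kernel):
  [0] read 0x15 idx=27: raw=0x2B007 flags P=1 W=1 U=1 S=0
  [1] read 0x2B idx=16: raw=0x2D007 flags P=1 W=1 U=1 S=0
  [2] read 0x2D idx=3: raw=0x30007 flags P=1 W=1 U=1 S=0
  ⇒ phys 0x30B6D  [3 reads]
#3 VA=0x503412B20 (r,kernel):
  [0] read 0x15 idx=20: raw=0x32007 flags P=1 W=1 U=1 S=0
  [1] read 0x32 idx=26: raw=0x34007 flags P=1 W=1 U=1 S=0
  [2] read 0x34 idx=18: raw=0x35007 flags P=1 W=1 U=1 S=0
  ⇒ phys 0x35B20  [3 reads]
#4 VA=0x10201ED52 (r,kernel):
  [0] read 0x15 idx=4: raw=0x39007 flags P=1 W=1 U=1 S=0
  [1] read 0x39 idx=16: raw=0x3C007 flags P=1 W=1 U=1 S=0
  [2] read 0x3C idx=30: raw=0x3F007 flags P=1 W=1 U=1 S=0
  ⇒ phys 0x3FD52  [3 reads]

Access #3 fault: NONE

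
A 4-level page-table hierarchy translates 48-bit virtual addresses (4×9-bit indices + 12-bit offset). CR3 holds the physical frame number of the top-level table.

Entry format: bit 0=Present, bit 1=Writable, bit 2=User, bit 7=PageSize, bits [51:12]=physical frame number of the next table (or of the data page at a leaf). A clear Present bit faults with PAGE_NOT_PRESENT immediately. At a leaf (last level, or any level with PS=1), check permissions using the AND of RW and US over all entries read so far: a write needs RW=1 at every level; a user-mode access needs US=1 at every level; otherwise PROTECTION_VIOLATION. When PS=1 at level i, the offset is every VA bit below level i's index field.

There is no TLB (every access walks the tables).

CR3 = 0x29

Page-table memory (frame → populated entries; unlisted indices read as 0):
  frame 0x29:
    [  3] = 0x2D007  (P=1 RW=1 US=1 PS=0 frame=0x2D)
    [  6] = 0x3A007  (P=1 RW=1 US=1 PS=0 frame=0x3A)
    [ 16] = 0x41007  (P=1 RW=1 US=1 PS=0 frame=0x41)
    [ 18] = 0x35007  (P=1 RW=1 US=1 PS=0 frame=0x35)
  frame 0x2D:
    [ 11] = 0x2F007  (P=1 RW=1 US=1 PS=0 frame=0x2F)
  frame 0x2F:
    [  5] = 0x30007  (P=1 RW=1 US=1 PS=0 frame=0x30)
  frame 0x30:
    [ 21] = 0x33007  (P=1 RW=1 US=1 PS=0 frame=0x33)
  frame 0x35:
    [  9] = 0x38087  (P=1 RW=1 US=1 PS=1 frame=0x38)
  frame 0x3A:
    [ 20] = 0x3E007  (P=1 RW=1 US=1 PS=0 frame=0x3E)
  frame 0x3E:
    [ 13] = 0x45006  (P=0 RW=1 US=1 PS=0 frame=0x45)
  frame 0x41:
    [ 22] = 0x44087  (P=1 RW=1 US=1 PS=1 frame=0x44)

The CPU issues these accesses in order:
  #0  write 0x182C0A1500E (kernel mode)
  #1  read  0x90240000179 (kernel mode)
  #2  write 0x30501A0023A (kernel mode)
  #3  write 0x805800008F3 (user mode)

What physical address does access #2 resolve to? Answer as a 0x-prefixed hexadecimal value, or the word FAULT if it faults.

Walk each access:
#0 VA=0x182C0A1500E (w,kernel):
  [0] read 0x29 idx=3: raw=0x2D007 flags P=1 W=1 U=1 S=0
  [1] read 0x2D idx=11: raw=0x2F007 flags P=1 W=1 U=1 S=0
  [2] read 0x2F idx=5: raw=0x30007 flags P=1 W=1 U=1 S=0
  [3] read 0x30 idx=21: raw=0x33007 flags P=1 W=1 U=1 S=0
  ✓ 0x3300E  — 4 lookups
#1 VA=0x90240000179 (r,kernel):
  [0] read 0x29 idx=18: raw=0x35007 flags P=1 W=1 U=1 S=0
  [1] read 0x35 idx=9: raw=0x38087 flags P=1 W=1 U=1 S=1
  ✓ 0x38179 (huge @L1)  — 2 lookups
#2 VA=0x30501A0023A (w,kernel):
  [0] read 0x29 idx=6: raw=0x3A007 flags P=1 W=1 U=1 S=0
  [1] read 0x3A idx=20: raw=0x3E007 flags P=1 W=1 U=1 S=0
  [2] read 0x3E idx=13: raw=0x45006 flags P=0 W=1 U=1 S=0
  ⇒ fault: PAGE_NOT_PRESENT  — 3 lookups
#3 VA=0x805800008F3 (w,user):
  [0] read 0x29 idx=16: raw=0x41007 flags P=1 W=1 U=1 S=0
  [1] read 0x41 idx=22: raw=0x44087 flags P=1 W=1 U=1 S=1
  ✓ 0x448F3 (huge @L1)  — 2 lookups

Access #2 PA: FAULT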